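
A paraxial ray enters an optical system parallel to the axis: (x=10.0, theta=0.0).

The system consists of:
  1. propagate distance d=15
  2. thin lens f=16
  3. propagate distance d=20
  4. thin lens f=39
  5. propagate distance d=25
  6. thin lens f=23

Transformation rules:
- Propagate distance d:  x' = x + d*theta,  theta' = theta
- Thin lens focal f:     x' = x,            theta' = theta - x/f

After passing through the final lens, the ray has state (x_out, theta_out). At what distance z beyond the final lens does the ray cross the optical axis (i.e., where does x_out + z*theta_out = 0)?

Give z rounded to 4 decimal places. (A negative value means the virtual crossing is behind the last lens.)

Answer: 104.9248

Derivation:
Initial: x=10.0000 theta=0.0000
After 1 (propagate distance d=15): x=10.0000 theta=0.0000
After 2 (thin lens f=16): x=10.0000 theta=-0.6250
After 3 (propagate distance d=20): x=-2.5000 theta=-0.6250
After 4 (thin lens f=39): x=-2.5000 theta=-175/312 (≈-0.5609)
After 5 (propagate distance d=25): x=-5155/312 (≈-16.5224) theta=-175/312 (≈-0.5609)
After 6 (thin lens f=23): x=-5155/312 (≈-16.5224) theta=565/3588 (≈0.1575)
z_focus = -x_out/theta_out = -(-5155/312)/(565/3588) = 23713/226 ≈ 104.9248
Rounded to 4 decimal places: z = 104.9248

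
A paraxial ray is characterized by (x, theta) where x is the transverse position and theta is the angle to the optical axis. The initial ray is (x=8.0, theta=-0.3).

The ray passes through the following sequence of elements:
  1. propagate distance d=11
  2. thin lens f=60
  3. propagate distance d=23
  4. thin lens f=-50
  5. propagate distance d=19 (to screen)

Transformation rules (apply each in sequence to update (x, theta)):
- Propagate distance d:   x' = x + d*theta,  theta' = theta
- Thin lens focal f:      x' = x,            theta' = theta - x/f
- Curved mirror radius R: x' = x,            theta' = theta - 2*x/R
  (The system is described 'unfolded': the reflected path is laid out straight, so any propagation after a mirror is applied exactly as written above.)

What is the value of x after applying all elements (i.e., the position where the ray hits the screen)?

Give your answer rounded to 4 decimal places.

Answer: -12.7106

Derivation:
Initial: x=8.0000 theta=-0.3000
After 1 (propagate distance d=11): x=4.7000 theta=-0.3000
After 2 (thin lens f=60): x=4.7000 theta=-227/600 (≈-0.3783)
After 3 (propagate distance d=23): x=-2401/600 (≈-4.0017) theta=-227/600 (≈-0.3783)
After 4 (thin lens f=-50): x=-2401/600 (≈-4.0017) theta=-13751/30000 (≈-0.4584)
After 5 (propagate distance d=19 (to screen)): x=-381319/30000 (≈-12.7106) theta=-13751/30000 (≈-0.4584)
Rounded to 4 decimal places: x = -12.7106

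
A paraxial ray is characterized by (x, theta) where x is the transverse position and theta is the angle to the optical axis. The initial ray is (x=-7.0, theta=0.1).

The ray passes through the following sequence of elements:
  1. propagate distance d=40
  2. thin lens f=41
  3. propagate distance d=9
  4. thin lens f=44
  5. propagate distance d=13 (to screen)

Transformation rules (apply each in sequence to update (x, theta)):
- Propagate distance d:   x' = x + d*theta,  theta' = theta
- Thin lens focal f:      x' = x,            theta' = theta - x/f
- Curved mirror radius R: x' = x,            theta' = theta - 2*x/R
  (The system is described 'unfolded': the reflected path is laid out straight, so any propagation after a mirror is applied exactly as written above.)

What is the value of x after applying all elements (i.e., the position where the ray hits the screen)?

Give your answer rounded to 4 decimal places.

Initial: x=-7.0000 theta=0.1000
After 1 (propagate distance d=40): x=-3.0000 theta=0.1000
After 2 (thin lens f=41): x=-3.0000 theta=71/410 (≈0.1732)
After 3 (propagate distance d=9): x=-591/410 (≈-1.4415) theta=71/410 (≈0.1732)
After 4 (thin lens f=44): x=-591/410 (≈-1.4415) theta=743/3608 (≈0.2059)
After 5 (propagate distance d=13 (to screen)): x=22291/18040 (≈1.2356) theta=743/3608 (≈0.2059)
Rounded to 4 decimal places: x = 1.2356

Answer: 1.2356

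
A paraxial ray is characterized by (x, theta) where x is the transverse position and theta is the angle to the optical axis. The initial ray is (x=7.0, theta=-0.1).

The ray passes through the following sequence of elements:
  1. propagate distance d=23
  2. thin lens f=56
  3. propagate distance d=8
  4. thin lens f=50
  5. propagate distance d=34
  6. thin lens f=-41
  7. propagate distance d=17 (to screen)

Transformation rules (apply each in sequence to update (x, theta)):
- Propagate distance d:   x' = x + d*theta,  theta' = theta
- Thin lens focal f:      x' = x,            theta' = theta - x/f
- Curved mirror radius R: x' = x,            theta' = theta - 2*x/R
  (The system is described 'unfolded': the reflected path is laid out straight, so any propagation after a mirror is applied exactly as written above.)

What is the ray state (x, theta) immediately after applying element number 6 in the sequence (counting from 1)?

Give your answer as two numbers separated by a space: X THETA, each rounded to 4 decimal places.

Initial: x=7.0000 theta=-0.1000
After 1 (propagate distance d=23): x=4.7000 theta=-0.1000
After 2 (thin lens f=56): x=4.7000 theta=-103/560 (≈-0.1839)
After 3 (propagate distance d=8): x=113/35 (≈3.2286) theta=-103/560 (≈-0.1839)
After 4 (thin lens f=50): x=113/35 (≈3.2286) theta=-0.2485
After 5 (propagate distance d=34): x=-36543/7000 (≈-5.2204) theta=-0.2485
After 6 (thin lens f=-41): x=-36543/7000 (≈-5.2204) theta=-8629/22960 (≈-0.3758)
Rounded to 4 decimal places: x = -5.2204, theta = -0.3758

Answer: -5.2204 -0.3758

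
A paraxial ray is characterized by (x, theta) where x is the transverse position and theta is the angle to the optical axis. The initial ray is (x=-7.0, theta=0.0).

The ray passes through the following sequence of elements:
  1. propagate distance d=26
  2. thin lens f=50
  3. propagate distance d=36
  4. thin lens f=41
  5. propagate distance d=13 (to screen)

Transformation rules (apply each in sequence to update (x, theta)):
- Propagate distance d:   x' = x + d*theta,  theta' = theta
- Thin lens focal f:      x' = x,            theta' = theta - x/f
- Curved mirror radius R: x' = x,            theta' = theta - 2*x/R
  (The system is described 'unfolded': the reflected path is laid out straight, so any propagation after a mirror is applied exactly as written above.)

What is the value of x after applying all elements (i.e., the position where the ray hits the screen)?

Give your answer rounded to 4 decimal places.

Initial: x=-7.0000 theta=0.0000
After 1 (propagate distance d=26): x=-7.0000 theta=0.0000
After 2 (thin lens f=50): x=-7.0000 theta=0.1400
After 3 (propagate distance d=36): x=-1.9600 theta=0.1400
After 4 (thin lens f=41): x=-1.9600 theta=77/410 (≈0.1878)
After 5 (propagate distance d=13 (to screen)): x=987/2050 (≈0.4815) theta=77/410 (≈0.1878)
Rounded to 4 decimal places: x = 0.4815

Answer: 0.4815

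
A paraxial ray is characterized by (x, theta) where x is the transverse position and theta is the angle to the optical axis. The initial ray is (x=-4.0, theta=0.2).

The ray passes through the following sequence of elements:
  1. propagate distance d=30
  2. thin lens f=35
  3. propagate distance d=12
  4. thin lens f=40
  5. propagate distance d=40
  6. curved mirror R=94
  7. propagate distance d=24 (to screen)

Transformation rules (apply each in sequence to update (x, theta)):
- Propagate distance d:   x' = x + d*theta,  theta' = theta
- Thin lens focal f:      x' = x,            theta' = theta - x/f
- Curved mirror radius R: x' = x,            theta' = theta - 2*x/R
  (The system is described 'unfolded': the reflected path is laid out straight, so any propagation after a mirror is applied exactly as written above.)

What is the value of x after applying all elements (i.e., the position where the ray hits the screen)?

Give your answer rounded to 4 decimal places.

Answer: 3.9964

Derivation:
Initial: x=-4.0000 theta=0.2000
After 1 (propagate distance d=30): x=2.0000 theta=0.2000
After 2 (thin lens f=35): x=2.0000 theta=1/7 (≈0.1429)
After 3 (propagate distance d=12): x=26/7 (≈3.7143) theta=1/7 (≈0.1429)
After 4 (thin lens f=40): x=26/7 (≈3.7143) theta=0.0500
After 5 (propagate distance d=40): x=40/7 (≈5.7143) theta=0.0500
After 6 (curved mirror R=94): x=40/7 (≈5.7143) theta=-471/6580 (≈-0.0716)
After 7 (propagate distance d=24 (to screen)): x=6574/1645 (≈3.9964) theta=-471/6580 (≈-0.0716)
Rounded to 4 decimal places: x = 3.9964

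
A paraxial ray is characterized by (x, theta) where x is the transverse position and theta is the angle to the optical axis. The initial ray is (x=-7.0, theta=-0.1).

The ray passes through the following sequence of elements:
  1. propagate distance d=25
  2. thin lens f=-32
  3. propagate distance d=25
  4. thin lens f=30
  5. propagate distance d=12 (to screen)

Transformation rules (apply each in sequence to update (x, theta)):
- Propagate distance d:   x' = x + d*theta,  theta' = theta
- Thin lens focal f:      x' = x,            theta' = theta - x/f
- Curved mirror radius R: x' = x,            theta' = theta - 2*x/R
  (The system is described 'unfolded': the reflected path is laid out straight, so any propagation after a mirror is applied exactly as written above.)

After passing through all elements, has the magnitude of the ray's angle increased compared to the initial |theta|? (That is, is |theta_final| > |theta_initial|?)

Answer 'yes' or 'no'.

Initial: x=-7.0000 theta=-0.1000
After 1 (propagate distance d=25): x=-9.5000 theta=-0.1000
After 2 (thin lens f=-32): x=-9.5000 theta=-127/320 (≈-0.3969)
After 3 (propagate distance d=25): x=-1243/64 (≈-19.4219) theta=-127/320 (≈-0.3969)
After 4 (thin lens f=30): x=-1243/64 (≈-19.4219) theta=481/1920 (≈0.2505)
After 5 (propagate distance d=12 (to screen)): x=-5253/320 (≈-16.4156) theta=481/1920 (≈0.2505)
|theta_initial|=0.1000 |theta_final|=481/1920 (≈0.2505) -> increased

Answer: yes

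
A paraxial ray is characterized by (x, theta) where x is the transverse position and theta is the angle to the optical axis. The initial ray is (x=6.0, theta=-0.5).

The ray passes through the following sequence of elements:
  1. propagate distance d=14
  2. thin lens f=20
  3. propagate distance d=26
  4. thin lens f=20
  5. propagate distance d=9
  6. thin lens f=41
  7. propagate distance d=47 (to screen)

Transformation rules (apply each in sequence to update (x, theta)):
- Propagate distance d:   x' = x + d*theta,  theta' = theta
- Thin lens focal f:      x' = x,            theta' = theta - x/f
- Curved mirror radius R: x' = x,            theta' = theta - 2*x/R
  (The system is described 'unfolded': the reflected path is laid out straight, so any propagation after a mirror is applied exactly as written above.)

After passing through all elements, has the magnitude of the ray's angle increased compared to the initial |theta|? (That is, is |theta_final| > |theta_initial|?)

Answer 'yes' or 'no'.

Initial: x=6.0000 theta=-0.5000
After 1 (propagate distance d=14): x=-1.0000 theta=-0.5000
After 2 (thin lens f=20): x=-1.0000 theta=-0.4500
After 3 (propagate distance d=26): x=-12.7000 theta=-0.4500
After 4 (thin lens f=20): x=-12.7000 theta=0.1850
After 5 (propagate distance d=9): x=-11.0350 theta=0.1850
After 6 (thin lens f=41): x=-11.0350 theta=931/2050 (≈0.4541)
After 7 (propagate distance d=47 (to screen)): x=84541/8200 (≈10.3099) theta=931/2050 (≈0.4541)
|theta_initial|=0.5000 |theta_final|=931/2050 (≈0.4541) -> not increased

Answer: no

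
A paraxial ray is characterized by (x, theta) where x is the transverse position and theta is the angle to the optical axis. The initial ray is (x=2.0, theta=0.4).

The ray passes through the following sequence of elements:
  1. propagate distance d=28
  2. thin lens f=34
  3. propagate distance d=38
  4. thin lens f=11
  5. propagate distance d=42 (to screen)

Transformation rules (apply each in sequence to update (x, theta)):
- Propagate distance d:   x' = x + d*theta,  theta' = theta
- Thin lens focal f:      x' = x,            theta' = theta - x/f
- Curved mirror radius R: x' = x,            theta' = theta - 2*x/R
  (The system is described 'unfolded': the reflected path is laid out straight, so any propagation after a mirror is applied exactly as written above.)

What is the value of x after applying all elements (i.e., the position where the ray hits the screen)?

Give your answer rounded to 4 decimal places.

Answer: -37.9658

Derivation:
Initial: x=2.0000 theta=0.4000
After 1 (propagate distance d=28): x=13.2000 theta=0.4000
After 2 (thin lens f=34): x=13.2000 theta=1/85 (≈0.0118)
After 3 (propagate distance d=38): x=232/17 (≈13.6471) theta=1/85 (≈0.0118)
After 4 (thin lens f=11): x=232/17 (≈13.6471) theta=-1149/935 (≈-1.2289)
After 5 (propagate distance d=42 (to screen)): x=-35498/935 (≈-37.9658) theta=-1149/935 (≈-1.2289)
Rounded to 4 decimal places: x = -37.9658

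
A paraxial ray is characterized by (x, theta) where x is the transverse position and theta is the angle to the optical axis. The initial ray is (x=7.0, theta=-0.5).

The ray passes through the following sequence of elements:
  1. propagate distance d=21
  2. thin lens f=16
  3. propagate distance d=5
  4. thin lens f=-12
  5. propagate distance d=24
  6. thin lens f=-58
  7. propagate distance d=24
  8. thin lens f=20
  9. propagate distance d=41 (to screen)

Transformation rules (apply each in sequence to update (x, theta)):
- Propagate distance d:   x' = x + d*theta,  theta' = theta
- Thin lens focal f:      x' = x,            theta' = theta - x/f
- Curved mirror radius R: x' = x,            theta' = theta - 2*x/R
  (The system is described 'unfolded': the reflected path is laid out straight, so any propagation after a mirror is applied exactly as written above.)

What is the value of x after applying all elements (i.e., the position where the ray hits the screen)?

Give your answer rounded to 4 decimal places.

Initial: x=7.0000 theta=-0.5000
After 1 (propagate distance d=21): x=-3.5000 theta=-0.5000
After 2 (thin lens f=16): x=-3.5000 theta=-9/32 (≈-0.2813)
After 3 (propagate distance d=5): x=-157/32 (≈-4.9063) theta=-9/32 (≈-0.2813)
After 4 (thin lens f=-12): x=-157/32 (≈-4.9063) theta=-265/384 (≈-0.6901)
After 5 (propagate distance d=24): x=-687/32 (≈-21.4688) theta=-265/384 (≈-0.6901)
After 6 (thin lens f=-58): x=-687/32 (≈-21.4688) theta=-11807/11136 (≈-1.0603)
After 7 (propagate distance d=24): x=-43537/928 (≈-46.9149) theta=-11807/11136 (≈-1.0603)
After 8 (thin lens f=20): x=-43537/928 (≈-46.9149) theta=8947/6960 (≈1.2855)
After 9 (propagate distance d=41 (to screen)): x=80599/13920 (≈5.7902) theta=8947/6960 (≈1.2855)
Rounded to 4 decimal places: x = 5.7902

Answer: 5.7902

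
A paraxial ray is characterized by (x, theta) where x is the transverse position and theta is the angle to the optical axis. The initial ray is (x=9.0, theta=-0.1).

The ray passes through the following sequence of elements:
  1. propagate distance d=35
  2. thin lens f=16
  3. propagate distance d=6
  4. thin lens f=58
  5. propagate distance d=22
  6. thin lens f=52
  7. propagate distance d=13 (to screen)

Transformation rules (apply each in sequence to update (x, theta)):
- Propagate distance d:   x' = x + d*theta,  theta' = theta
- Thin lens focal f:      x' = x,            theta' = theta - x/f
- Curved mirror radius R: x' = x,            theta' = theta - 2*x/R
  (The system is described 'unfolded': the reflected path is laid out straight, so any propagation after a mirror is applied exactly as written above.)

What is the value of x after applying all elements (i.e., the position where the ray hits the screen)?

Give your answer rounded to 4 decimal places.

Answer: -12.4057

Derivation:
Initial: x=9.0000 theta=-0.1000
After 1 (propagate distance d=35): x=5.5000 theta=-0.1000
After 2 (thin lens f=16): x=5.5000 theta=-71/160 (≈-0.4438)
After 3 (propagate distance d=6): x=2.8375 theta=-71/160 (≈-0.4438)
After 4 (thin lens f=58): x=2.8375 theta=-1143/2320 (≈-0.4927)
After 5 (propagate distance d=22): x=-18563/2320 (≈-8.0013) theta=-1143/2320 (≈-0.4927)
After 6 (thin lens f=52): x=-18563/2320 (≈-8.0013) theta=-40873/120640 (≈-0.3388)
After 7 (propagate distance d=13 (to screen)): x=-23025/1856 (≈-12.4057) theta=-40873/120640 (≈-0.3388)
Rounded to 4 decimal places: x = -12.4057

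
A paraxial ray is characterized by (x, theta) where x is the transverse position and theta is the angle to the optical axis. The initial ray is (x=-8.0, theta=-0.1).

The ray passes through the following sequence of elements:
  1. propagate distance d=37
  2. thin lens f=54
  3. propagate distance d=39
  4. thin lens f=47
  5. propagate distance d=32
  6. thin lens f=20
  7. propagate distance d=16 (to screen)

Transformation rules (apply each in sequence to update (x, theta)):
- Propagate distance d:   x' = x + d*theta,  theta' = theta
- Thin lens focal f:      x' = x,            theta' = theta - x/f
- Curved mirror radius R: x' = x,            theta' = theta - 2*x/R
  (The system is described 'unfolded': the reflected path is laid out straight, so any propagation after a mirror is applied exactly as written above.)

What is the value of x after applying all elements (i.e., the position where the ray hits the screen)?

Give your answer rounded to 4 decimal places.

Initial: x=-8.0000 theta=-0.1000
After 1 (propagate distance d=37): x=-11.7000 theta=-0.1000
After 2 (thin lens f=54): x=-11.7000 theta=7/60 (≈0.1167)
After 3 (propagate distance d=39): x=-7.1500 theta=7/60 (≈0.1167)
After 4 (thin lens f=47): x=-7.1500 theta=379/1410 (≈0.2688)
After 5 (propagate distance d=32): x=4093/2820 (≈1.4514) theta=379/1410 (≈0.2688)
After 6 (thin lens f=20): x=4093/2820 (≈1.4514) theta=3689/18800 (≈0.1962)
After 7 (propagate distance d=16 (to screen)): x=64733/14100 (≈4.5910) theta=3689/18800 (≈0.1962)
Rounded to 4 decimal places: x = 4.5910

Answer: 4.5910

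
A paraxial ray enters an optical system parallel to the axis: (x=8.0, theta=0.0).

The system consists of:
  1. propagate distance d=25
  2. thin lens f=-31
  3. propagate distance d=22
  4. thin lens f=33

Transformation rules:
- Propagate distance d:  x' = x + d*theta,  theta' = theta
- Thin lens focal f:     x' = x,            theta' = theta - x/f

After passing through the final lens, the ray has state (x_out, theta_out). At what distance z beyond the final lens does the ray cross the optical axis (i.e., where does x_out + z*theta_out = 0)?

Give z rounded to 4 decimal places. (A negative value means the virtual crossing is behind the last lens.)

Initial: x=8.0000 theta=0.0000
After 1 (propagate distance d=25): x=8.0000 theta=0.0000
After 2 (thin lens f=-31): x=8.0000 theta=8/31 (≈0.2581)
After 3 (propagate distance d=22): x=424/31 (≈13.6774) theta=8/31 (≈0.2581)
After 4 (thin lens f=33): x=424/31 (≈13.6774) theta=-160/1023 (≈-0.1564)
z_focus = -x_out/theta_out = -(424/31)/(-160/1023) = 87.4500
Rounded to 4 decimal places: z = 87.4500

Answer: 87.4500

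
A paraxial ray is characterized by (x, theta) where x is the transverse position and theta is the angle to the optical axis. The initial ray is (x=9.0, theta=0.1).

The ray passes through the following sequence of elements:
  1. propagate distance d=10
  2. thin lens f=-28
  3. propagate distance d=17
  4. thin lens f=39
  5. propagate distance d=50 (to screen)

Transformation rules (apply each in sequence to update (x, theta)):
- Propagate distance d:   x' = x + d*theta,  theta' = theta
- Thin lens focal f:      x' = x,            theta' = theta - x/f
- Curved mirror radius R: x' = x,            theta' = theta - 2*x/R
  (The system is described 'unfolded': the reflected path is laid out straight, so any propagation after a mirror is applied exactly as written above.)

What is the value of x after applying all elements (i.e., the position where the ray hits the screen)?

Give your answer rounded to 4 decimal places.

Answer: 17.8447

Derivation:
Initial: x=9.0000 theta=0.1000
After 1 (propagate distance d=10): x=10.0000 theta=0.1000
After 2 (thin lens f=-28): x=10.0000 theta=16/35 (≈0.4571)
After 3 (propagate distance d=17): x=622/35 (≈17.7714) theta=16/35 (≈0.4571)
After 4 (thin lens f=39): x=622/35 (≈17.7714) theta=2/1365 (≈0.0015)
After 5 (propagate distance d=50 (to screen)): x=24358/1365 (≈17.8447) theta=2/1365 (≈0.0015)
Rounded to 4 decimal places: x = 17.8447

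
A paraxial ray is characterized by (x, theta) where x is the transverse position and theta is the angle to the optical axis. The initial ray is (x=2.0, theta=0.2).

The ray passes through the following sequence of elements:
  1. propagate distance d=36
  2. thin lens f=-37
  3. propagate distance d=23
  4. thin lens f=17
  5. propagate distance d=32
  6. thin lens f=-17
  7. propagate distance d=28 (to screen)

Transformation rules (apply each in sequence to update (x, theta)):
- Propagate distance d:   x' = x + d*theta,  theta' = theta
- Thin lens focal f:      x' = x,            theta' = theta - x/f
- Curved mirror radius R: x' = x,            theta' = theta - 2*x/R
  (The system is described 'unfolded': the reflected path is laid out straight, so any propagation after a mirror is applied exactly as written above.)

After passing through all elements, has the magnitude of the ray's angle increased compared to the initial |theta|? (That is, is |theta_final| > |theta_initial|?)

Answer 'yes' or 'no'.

Initial: x=2.0000 theta=0.2000
After 1 (propagate distance d=36): x=9.2000 theta=0.2000
After 2 (thin lens f=-37): x=9.2000 theta=83/185 (≈0.4486)
After 3 (propagate distance d=23): x=3611/185 (≈19.5189) theta=83/185 (≈0.4486)
After 4 (thin lens f=17): x=3611/185 (≈19.5189) theta=-440/629 (≈-0.6995)
After 5 (propagate distance d=32): x=-9013/3145 (≈-2.8658) theta=-440/629 (≈-0.6995)
After 6 (thin lens f=-17): x=-9013/3145 (≈-2.8658) theta=-46413/53465 (≈-0.8681)
After 7 (propagate distance d=28 (to screen)): x=-290557/10693 (≈-27.1726) theta=-46413/53465 (≈-0.8681)
|theta_initial|=0.2000 |theta_final|=46413/53465 (≈0.8681) -> increased

Answer: yes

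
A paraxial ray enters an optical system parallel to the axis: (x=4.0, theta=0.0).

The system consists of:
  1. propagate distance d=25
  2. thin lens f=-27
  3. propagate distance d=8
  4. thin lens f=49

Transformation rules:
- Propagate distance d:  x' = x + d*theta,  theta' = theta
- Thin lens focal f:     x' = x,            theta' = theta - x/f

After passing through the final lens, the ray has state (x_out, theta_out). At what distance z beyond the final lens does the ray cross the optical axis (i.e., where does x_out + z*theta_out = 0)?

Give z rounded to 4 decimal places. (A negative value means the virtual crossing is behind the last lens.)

Answer: -122.5000

Derivation:
Initial: x=4.0000 theta=0.0000
After 1 (propagate distance d=25): x=4.0000 theta=0.0000
After 2 (thin lens f=-27): x=4.0000 theta=4/27 (≈0.1481)
After 3 (propagate distance d=8): x=140/27 (≈5.1852) theta=4/27 (≈0.1481)
After 4 (thin lens f=49): x=140/27 (≈5.1852) theta=8/189 (≈0.0423)
z_focus = -x_out/theta_out = -(140/27)/(8/189) = -122.5000
Rounded to 4 decimal places: z = -122.5000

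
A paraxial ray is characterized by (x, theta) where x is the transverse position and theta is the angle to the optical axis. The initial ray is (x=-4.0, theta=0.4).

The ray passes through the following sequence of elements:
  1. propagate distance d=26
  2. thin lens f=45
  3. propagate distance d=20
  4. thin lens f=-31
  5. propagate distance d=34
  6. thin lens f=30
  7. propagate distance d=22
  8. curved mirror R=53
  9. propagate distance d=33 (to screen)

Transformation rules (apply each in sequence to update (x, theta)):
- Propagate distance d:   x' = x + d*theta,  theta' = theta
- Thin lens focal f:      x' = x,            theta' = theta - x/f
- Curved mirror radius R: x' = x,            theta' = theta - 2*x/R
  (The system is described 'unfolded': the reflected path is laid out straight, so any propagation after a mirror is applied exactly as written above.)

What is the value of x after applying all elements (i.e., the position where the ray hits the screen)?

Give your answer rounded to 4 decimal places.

Answer: -21.0461

Derivation:
Initial: x=-4.0000 theta=0.4000
After 1 (propagate distance d=26): x=6.4000 theta=0.4000
After 2 (thin lens f=45): x=6.4000 theta=58/225 (≈0.2578)
After 3 (propagate distance d=20): x=104/9 (≈11.5556) theta=58/225 (≈0.2578)
After 4 (thin lens f=-31): x=104/9 (≈11.5556) theta=1466/2325 (≈0.6305)
After 5 (propagate distance d=34): x=230132/6975 (≈32.9938) theta=1466/2325 (≈0.6305)
After 6 (thin lens f=30): x=230132/6975 (≈32.9938) theta=-49096/104625 (≈-0.4693)
After 7 (propagate distance d=22): x=2371868/104625 (≈22.6702) theta=-49096/104625 (≈-0.4693)
After 8 (curved mirror R=53): x=2371868/104625 (≈22.6702) theta=-2448608/1848375 (≈-1.3247)
After 9 (propagate distance d=33 (to screen)): x=-116703188/5545125 (≈-21.0461) theta=-2448608/1848375 (≈-1.3247)
Rounded to 4 decimal places: x = -21.0461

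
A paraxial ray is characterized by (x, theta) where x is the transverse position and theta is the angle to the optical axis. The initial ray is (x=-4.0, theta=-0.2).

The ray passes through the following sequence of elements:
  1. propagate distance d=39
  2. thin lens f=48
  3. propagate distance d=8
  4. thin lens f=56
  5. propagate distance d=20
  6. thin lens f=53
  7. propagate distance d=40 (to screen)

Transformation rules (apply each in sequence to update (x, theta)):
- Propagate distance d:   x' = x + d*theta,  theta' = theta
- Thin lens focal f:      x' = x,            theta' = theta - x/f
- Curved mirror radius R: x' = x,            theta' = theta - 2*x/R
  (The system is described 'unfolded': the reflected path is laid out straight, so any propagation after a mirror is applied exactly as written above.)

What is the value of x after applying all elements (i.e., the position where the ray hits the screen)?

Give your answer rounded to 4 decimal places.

Initial: x=-4.0000 theta=-0.2000
After 1 (propagate distance d=39): x=-11.8000 theta=-0.2000
After 2 (thin lens f=48): x=-11.8000 theta=11/240 (≈0.0458)
After 3 (propagate distance d=8): x=-343/30 (≈-11.4333) theta=11/240 (≈0.0458)
After 4 (thin lens f=56): x=-343/30 (≈-11.4333) theta=0.2500
After 5 (propagate distance d=20): x=-193/30 (≈-6.4333) theta=0.2500
After 6 (thin lens f=53): x=-193/30 (≈-6.4333) theta=1181/3180 (≈0.3714)
After 7 (propagate distance d=40 (to screen)): x=13391/1590 (≈8.4220) theta=1181/3180 (≈0.3714)
Rounded to 4 decimal places: x = 8.4220

Answer: 8.4220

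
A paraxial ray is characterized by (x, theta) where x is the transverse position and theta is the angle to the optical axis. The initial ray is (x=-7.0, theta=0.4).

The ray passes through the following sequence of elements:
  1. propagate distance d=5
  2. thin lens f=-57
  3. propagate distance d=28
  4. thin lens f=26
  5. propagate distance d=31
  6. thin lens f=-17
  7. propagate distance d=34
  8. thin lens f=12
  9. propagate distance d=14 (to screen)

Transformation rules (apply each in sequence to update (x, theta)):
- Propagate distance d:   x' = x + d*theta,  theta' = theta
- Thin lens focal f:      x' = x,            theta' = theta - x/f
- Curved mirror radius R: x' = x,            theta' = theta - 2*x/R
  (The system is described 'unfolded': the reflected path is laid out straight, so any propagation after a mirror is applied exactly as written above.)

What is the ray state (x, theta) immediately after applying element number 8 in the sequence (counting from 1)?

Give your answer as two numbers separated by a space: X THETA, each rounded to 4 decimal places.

Answer: 32.6039 -2.0216

Derivation:
Initial: x=-7.0000 theta=0.4000
After 1 (propagate distance d=5): x=-5.0000 theta=0.4000
After 2 (thin lens f=-57): x=-5.0000 theta=89/285 (≈0.3123)
After 3 (propagate distance d=28): x=1067/285 (≈3.7439) theta=89/285 (≈0.3123)
After 4 (thin lens f=26): x=1067/285 (≈3.7439) theta=1247/7410 (≈0.1683)
After 5 (propagate distance d=31): x=22133/2470 (≈8.9607) theta=1247/7410 (≈0.1683)
After 6 (thin lens f=-17): x=22133/2470 (≈8.9607) theta=43799/62985 (≈0.6954)
After 7 (propagate distance d=34): x=48319/1482 (≈32.6039) theta=43799/62985 (≈0.6954)
After 8 (thin lens f=12): x=48319/1482 (≈32.6039) theta=-3055939/1511640 (≈-2.0216)
Rounded to 4 decimal places: x = 32.6039, theta = -2.0216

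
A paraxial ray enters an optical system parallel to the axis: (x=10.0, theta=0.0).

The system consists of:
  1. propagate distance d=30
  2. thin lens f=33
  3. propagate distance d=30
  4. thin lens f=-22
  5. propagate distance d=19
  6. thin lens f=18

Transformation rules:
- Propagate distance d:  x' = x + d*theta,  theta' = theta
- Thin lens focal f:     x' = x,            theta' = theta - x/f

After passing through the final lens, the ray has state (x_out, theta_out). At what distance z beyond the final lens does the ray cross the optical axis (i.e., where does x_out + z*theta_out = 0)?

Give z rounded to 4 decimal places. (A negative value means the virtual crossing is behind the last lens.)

Initial: x=10.0000 theta=0.0000
After 1 (propagate distance d=30): x=10.0000 theta=0.0000
After 2 (thin lens f=33): x=10.0000 theta=-10/33 (≈-0.3030)
After 3 (propagate distance d=30): x=10/11 (≈0.9091) theta=-10/33 (≈-0.3030)
After 4 (thin lens f=-22): x=10/11 (≈0.9091) theta=-95/363 (≈-0.2617)
After 5 (propagate distance d=19): x=-1475/363 (≈-4.0634) theta=-95/363 (≈-0.2617)
After 6 (thin lens f=18): x=-1475/363 (≈-4.0634) theta=-235/6534 (≈-0.0360)
z_focus = -x_out/theta_out = -(-1475/363)/(-235/6534) = -5310/47 ≈ -112.9787
Rounded to 4 decimal places: z = -112.9787

Answer: -112.9787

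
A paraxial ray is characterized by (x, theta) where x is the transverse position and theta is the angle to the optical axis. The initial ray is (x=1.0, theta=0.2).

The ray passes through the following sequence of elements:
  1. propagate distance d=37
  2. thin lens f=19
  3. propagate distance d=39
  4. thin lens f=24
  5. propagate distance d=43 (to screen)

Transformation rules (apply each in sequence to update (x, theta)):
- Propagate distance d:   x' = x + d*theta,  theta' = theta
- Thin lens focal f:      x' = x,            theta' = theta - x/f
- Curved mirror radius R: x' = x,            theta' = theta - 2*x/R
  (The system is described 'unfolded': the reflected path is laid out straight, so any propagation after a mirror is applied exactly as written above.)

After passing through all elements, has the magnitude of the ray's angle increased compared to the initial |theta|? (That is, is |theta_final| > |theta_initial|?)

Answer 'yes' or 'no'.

Answer: no

Derivation:
Initial: x=1.0000 theta=0.2000
After 1 (propagate distance d=37): x=8.4000 theta=0.2000
After 2 (thin lens f=19): x=8.4000 theta=-23/95 (≈-0.2421)
After 3 (propagate distance d=39): x=-99/95 (≈-1.0421) theta=-23/95 (≈-0.2421)
After 4 (thin lens f=24): x=-99/95 (≈-1.0421) theta=-151/760 (≈-0.1987)
After 5 (propagate distance d=43 (to screen)): x=-1457/152 (≈-9.5855) theta=-151/760 (≈-0.1987)
|theta_initial|=0.2000 |theta_final|=151/760 (≈0.1987) -> not increased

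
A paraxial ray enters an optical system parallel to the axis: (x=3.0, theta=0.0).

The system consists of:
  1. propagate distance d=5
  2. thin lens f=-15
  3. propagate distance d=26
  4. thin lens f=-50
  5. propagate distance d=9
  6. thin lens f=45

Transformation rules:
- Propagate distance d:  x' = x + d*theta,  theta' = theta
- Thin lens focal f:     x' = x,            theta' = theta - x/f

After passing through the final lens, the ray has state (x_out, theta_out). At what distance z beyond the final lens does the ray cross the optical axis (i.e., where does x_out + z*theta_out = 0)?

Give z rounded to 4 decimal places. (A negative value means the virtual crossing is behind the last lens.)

Initial: x=3.0000 theta=0.0000
After 1 (propagate distance d=5): x=3.0000 theta=0.0000
After 2 (thin lens f=-15): x=3.0000 theta=0.2000
After 3 (propagate distance d=26): x=8.2000 theta=0.2000
After 4 (thin lens f=-50): x=8.2000 theta=0.3640
After 5 (propagate distance d=9): x=11.4760 theta=0.3640
After 6 (thin lens f=45): x=11.4760 theta=613/5625 (≈0.1090)
z_focus = -x_out/theta_out = -(11.4760)/(613/5625) = -129105/1226 ≈ -105.3059
Rounded to 4 decimal places: z = -105.3059

Answer: -105.3059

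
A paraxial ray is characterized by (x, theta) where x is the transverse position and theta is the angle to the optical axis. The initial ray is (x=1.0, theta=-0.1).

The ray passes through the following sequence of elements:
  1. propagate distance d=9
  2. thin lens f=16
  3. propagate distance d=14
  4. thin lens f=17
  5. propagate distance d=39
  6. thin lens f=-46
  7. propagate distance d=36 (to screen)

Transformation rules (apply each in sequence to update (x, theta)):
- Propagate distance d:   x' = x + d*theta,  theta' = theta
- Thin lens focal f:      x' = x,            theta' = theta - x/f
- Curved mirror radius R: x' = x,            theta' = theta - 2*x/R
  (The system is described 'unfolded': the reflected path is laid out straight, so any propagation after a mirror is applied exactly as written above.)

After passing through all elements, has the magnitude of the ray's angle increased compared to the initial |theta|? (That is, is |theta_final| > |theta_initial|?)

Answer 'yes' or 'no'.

Answer: no

Derivation:
Initial: x=1.0000 theta=-0.1000
After 1 (propagate distance d=9): x=0.1000 theta=-0.1000
After 2 (thin lens f=16): x=0.1000 theta=-17/160 (≈-0.1063)
After 3 (propagate distance d=14): x=-1.3875 theta=-17/160 (≈-0.1063)
After 4 (thin lens f=17): x=-1.3875 theta=-67/2720 (≈-0.0246)
After 5 (propagate distance d=39): x=-6387/2720 (≈-2.3482) theta=-67/2720 (≈-0.0246)
After 6 (thin lens f=-46): x=-6387/2720 (≈-2.3482) theta=-557/7360 (≈-0.0757)
After 7 (propagate distance d=36 (to screen)): x=-317343/62560 (≈-5.0726) theta=-557/7360 (≈-0.0757)
|theta_initial|=0.1000 |theta_final|=557/7360 (≈0.0757) -> not increased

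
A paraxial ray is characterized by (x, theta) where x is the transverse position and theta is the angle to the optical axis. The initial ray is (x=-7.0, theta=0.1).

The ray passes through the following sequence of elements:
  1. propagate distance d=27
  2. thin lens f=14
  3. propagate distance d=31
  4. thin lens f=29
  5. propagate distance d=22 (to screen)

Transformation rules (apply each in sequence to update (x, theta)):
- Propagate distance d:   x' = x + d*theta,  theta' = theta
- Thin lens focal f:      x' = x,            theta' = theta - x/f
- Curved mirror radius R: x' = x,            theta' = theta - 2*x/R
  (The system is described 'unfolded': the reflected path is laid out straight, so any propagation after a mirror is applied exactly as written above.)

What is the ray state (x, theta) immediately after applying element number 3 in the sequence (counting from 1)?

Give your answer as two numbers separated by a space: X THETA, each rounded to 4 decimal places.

Answer: 8.3214 0.4071

Derivation:
Initial: x=-7.0000 theta=0.1000
After 1 (propagate distance d=27): x=-4.3000 theta=0.1000
After 2 (thin lens f=14): x=-4.3000 theta=57/140 (≈0.4071)
After 3 (propagate distance d=31): x=233/28 (≈8.3214) theta=57/140 (≈0.4071)
Rounded to 4 decimal places: x = 8.3214, theta = 0.4071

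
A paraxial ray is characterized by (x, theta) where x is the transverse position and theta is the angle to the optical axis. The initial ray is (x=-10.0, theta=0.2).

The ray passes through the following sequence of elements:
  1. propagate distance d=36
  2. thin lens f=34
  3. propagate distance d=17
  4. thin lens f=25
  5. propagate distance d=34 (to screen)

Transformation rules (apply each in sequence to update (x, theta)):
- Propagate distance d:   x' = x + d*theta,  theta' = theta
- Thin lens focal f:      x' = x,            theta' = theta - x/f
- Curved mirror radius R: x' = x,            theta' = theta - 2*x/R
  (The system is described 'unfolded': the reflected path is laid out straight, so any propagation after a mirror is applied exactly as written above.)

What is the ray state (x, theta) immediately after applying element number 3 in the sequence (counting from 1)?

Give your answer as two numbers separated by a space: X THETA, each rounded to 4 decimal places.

Initial: x=-10.0000 theta=0.2000
After 1 (propagate distance d=36): x=-2.8000 theta=0.2000
After 2 (thin lens f=34): x=-2.8000 theta=24/85 (≈0.2824)
After 3 (propagate distance d=17): x=2.0000 theta=24/85 (≈0.2824)
Rounded to 4 decimal places: x = 2.0000, theta = 0.2824

Answer: 2.0000 0.2824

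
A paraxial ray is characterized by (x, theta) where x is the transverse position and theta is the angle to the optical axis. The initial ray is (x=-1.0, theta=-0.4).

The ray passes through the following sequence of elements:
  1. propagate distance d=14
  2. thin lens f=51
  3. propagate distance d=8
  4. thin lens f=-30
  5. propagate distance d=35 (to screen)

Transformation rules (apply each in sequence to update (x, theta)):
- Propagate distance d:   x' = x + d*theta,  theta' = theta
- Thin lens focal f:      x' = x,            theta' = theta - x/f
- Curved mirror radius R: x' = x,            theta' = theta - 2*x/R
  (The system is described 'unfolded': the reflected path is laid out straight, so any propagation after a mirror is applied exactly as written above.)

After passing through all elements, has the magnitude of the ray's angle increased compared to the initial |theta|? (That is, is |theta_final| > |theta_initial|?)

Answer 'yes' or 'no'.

Answer: yes

Derivation:
Initial: x=-1.0000 theta=-0.4000
After 1 (propagate distance d=14): x=-6.6000 theta=-0.4000
After 2 (thin lens f=51): x=-6.6000 theta=-23/85 (≈-0.2706)
After 3 (propagate distance d=8): x=-149/17 (≈-8.7647) theta=-23/85 (≈-0.2706)
After 4 (thin lens f=-30): x=-149/17 (≈-8.7647) theta=-287/510 (≈-0.5627)
After 5 (propagate distance d=35 (to screen)): x=-2903/102 (≈-28.4608) theta=-287/510 (≈-0.5627)
|theta_initial|=0.4000 |theta_final|=287/510 (≈0.5627) -> increased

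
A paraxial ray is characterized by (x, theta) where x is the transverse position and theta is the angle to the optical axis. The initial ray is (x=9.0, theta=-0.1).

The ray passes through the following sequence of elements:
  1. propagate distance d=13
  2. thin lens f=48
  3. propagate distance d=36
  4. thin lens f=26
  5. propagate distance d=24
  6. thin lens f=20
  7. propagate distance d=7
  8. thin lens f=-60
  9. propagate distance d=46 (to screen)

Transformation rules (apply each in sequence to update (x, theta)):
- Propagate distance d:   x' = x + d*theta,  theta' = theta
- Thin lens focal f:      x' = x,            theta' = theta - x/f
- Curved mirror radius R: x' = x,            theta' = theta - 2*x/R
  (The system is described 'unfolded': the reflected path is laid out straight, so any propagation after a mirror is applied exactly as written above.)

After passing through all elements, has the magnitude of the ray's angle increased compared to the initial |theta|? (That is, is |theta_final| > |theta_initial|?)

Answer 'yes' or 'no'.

Initial: x=9.0000 theta=-0.1000
After 1 (propagate distance d=13): x=7.7000 theta=-0.1000
After 2 (thin lens f=48): x=7.7000 theta=-25/96 (≈-0.2604)
After 3 (propagate distance d=36): x=-1.6750 theta=-25/96 (≈-0.2604)
After 4 (thin lens f=26): x=-1.6750 theta=-1223/6240 (≈-0.1960)
After 5 (propagate distance d=24): x=-3317/520 (≈-6.3788) theta=-1223/6240 (≈-0.1960)
After 6 (thin lens f=20): x=-3317/520 (≈-6.3788) theta=959/7800 (≈0.1229)
After 7 (propagate distance d=7): x=-21521/3900 (≈-5.5182) theta=959/7800 (≈0.1229)
After 8 (thin lens f=-60): x=-21521/3900 (≈-5.5182) theta=7249/234000 (≈0.0310)
After 9 (propagate distance d=46 (to screen)): x=-478903/117000 (≈-4.0932) theta=7249/234000 (≈0.0310)
|theta_initial|=0.1000 |theta_final|=7249/234000 (≈0.0310) -> not increased

Answer: no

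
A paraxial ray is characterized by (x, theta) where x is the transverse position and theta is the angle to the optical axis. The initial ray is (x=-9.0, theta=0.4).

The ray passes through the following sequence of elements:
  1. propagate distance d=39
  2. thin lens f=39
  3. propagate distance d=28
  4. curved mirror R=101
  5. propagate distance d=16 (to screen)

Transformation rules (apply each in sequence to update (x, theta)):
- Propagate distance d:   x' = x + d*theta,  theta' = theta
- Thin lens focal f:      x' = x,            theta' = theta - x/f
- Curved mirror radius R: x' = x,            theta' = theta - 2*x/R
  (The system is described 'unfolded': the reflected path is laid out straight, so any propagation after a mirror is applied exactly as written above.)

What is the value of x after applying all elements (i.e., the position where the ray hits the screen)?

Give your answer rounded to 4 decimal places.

Answer: 12.6155

Derivation:
Initial: x=-9.0000 theta=0.4000
After 1 (propagate distance d=39): x=6.6000 theta=0.4000
After 2 (thin lens f=39): x=6.6000 theta=3/13 (≈0.2308)
After 3 (propagate distance d=28): x=849/65 (≈13.0615) theta=3/13 (≈0.2308)
After 4 (curved mirror R=101): x=849/65 (≈13.0615) theta=-183/6565 (≈-0.0279)
After 5 (propagate distance d=16 (to screen)): x=82821/6565 (≈12.6155) theta=-183/6565 (≈-0.0279)
Rounded to 4 decimal places: x = 12.6155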